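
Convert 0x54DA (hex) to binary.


Each hex digit → 4 binary bits:
  5 = 0101
  4 = 0100
  D = 1101
  A = 1010
Concatenate: 0101 0100 1101 1010
= 0101010011011010


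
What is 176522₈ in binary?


Each octal digit → 3 binary bits:
  1 = 001
  7 = 111
  6 = 110
  5 = 101
  2 = 010
  2 = 010
Concatenate: 001 111 110 101 010 010
= 001111110101010010


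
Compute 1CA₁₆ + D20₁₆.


Align and add column by column (LSB to MSB, each column mod 16 with carry):
  01CA
+ 0D20
  ----
  col 0: A(10) + 0(0) + 0 (carry in) = 10 → A(10), carry out 0
  col 1: C(12) + 2(2) + 0 (carry in) = 14 → E(14), carry out 0
  col 2: 1(1) + D(13) + 0 (carry in) = 14 → E(14), carry out 0
  col 3: 0(0) + 0(0) + 0 (carry in) = 0 → 0(0), carry out 0
Reading digits MSB→LSB: 0EEA
Strip leading zeros: EEA
= 0xEEA


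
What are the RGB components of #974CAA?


Hex: #974CAA
R = 97₁₆ = 151
G = 4C₁₆ = 76
B = AA₁₆ = 170
= RGB(151, 76, 170)


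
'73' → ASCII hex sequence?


String: '73'  (2 characters)
Per-character ASCII lookup:
  '7': digits start at 48: '7' = 48 + 7 = 55 → 0x37
  '3': digits start at 48: '3' = 48 + 3 = 51 → 0x33
= 0x37 0x33


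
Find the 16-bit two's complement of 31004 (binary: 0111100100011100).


Original: 0111100100011100
Step 1 - Invert all bits: 1000011011100011
Step 2 - Add 1: 1000011011100011 + 1
= 1000011011100100 (represents -31004)


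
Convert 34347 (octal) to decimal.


Positional values:
Position 0: 7 × 8^0 = 7
Position 1: 4 × 8^1 = 32
Position 2: 3 × 8^2 = 192
Position 3: 4 × 8^3 = 2048
Position 4: 3 × 8^4 = 12288
Sum = 7 + 32 + 192 + 2048 + 12288
= 14567


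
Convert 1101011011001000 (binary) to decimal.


Positional values:
Bit 3: 1 × 2^3 = 8
Bit 6: 1 × 2^6 = 64
Bit 7: 1 × 2^7 = 128
Bit 9: 1 × 2^9 = 512
Bit 10: 1 × 2^10 = 1024
Bit 12: 1 × 2^12 = 4096
Bit 14: 1 × 2^14 = 16384
Bit 15: 1 × 2^15 = 32768
Sum = 8 + 64 + 128 + 512 + 1024 + 4096 + 16384 + 32768
= 54984


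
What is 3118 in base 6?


Divide by 6 repeatedly:
3118 ÷ 6 = 519 remainder 4
519 ÷ 6 = 86 remainder 3
86 ÷ 6 = 14 remainder 2
14 ÷ 6 = 2 remainder 2
2 ÷ 6 = 0 remainder 2
Reading remainders bottom-up:
= 22234


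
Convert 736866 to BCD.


Each digit → 4-bit binary:
  7 → 0111
  3 → 0011
  6 → 0110
  8 → 1000
  6 → 0110
  6 → 0110
= 0111 0011 0110 1000 0110 0110


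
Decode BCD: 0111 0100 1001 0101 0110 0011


Each 4-bit group → digit:
  0111 → 7
  0100 → 4
  1001 → 9
  0101 → 5
  0110 → 6
  0011 → 3
= 749563


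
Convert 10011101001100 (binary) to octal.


Group into 3-bit groups: 010011101001100
  010 = 2
  011 = 3
  101 = 5
  001 = 1
  100 = 4
= 0o23514


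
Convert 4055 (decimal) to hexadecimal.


Divide by 16 repeatedly:
4055 ÷ 16 = 253 remainder 7 (7)
253 ÷ 16 = 15 remainder 13 (D)
15 ÷ 16 = 0 remainder 15 (F)
Reading remainders bottom-up:
= 0xFD7


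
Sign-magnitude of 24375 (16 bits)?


Sign bit: 0 (positive)
Magnitude: 24375 = 101111100110111
= 0101111100110111


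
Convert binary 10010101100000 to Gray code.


Binary: 10010101100000
Gray code: G = B XOR (B >> 1)
B >> 1 = 01001010110000
10010101100000 XOR 01001010110000:
  1 XOR 0 = 1
  0 XOR 1 = 1
  0 XOR 0 = 0
  1 XOR 0 = 1
  0 XOR 1 = 1
  1 XOR 0 = 1
  0 XOR 1 = 1
  1 XOR 0 = 1
  1 XOR 1 = 0
  0 XOR 1 = 1
  0 XOR 0 = 0
  0 XOR 0 = 0
  0 XOR 0 = 0
  0 XOR 0 = 0
= 11011111010000


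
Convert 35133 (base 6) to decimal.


Positional values (base 6):
  3 × 6^0 = 3 × 1 = 3
  3 × 6^1 = 3 × 6 = 18
  1 × 6^2 = 1 × 36 = 36
  5 × 6^3 = 5 × 216 = 1080
  3 × 6^4 = 3 × 1296 = 3888
Sum = 3 + 18 + 36 + 1080 + 3888
= 5025


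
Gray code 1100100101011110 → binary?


Gray code: 1100100101011110
MSB stays the same: 1
Each subsequent bit = prev_binary XOR current_gray:
  B[1] = 1 XOR 1 = 0
  B[2] = 0 XOR 0 = 0
  B[3] = 0 XOR 0 = 0
  B[4] = 0 XOR 1 = 1
  B[5] = 1 XOR 0 = 1
  B[6] = 1 XOR 0 = 1
  B[7] = 1 XOR 1 = 0
  B[8] = 0 XOR 0 = 0
  B[9] = 0 XOR 1 = 1
  B[10] = 1 XOR 0 = 1
  B[11] = 1 XOR 1 = 0
  B[12] = 0 XOR 1 = 1
  B[13] = 1 XOR 1 = 0
  B[14] = 0 XOR 1 = 1
  B[15] = 1 XOR 0 = 1
= 1000111001101011 (36459 decimal)


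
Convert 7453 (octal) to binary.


Each octal digit → 3 binary bits:
  7 = 111
  4 = 100
  5 = 101
  3 = 011
Concatenate: 111 100 101 011
= 111100101011


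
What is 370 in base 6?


Divide by 6 repeatedly:
370 ÷ 6 = 61 remainder 4
61 ÷ 6 = 10 remainder 1
10 ÷ 6 = 1 remainder 4
1 ÷ 6 = 0 remainder 1
Reading remainders bottom-up:
= 1414


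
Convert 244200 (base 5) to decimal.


Positional values (base 5):
  0 × 5^0 = 0 × 1 = 0
  0 × 5^1 = 0 × 5 = 0
  2 × 5^2 = 2 × 25 = 50
  4 × 5^3 = 4 × 125 = 500
  4 × 5^4 = 4 × 625 = 2500
  2 × 5^5 = 2 × 3125 = 6250
Sum = 0 + 0 + 50 + 500 + 2500 + 6250
= 9300


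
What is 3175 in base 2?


Divide by 2 repeatedly:
3175 ÷ 2 = 1587 remainder 1
1587 ÷ 2 = 793 remainder 1
793 ÷ 2 = 396 remainder 1
396 ÷ 2 = 198 remainder 0
198 ÷ 2 = 99 remainder 0
99 ÷ 2 = 49 remainder 1
49 ÷ 2 = 24 remainder 1
24 ÷ 2 = 12 remainder 0
12 ÷ 2 = 6 remainder 0
6 ÷ 2 = 3 remainder 0
3 ÷ 2 = 1 remainder 1
1 ÷ 2 = 0 remainder 1
Reading remainders bottom-up:
= 110001100111


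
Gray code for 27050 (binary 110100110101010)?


Binary: 110100110101010
Gray code: G = B XOR (B >> 1)
B >> 1 = 011010011010101
110100110101010 XOR 011010011010101:
  1 XOR 0 = 1
  1 XOR 1 = 0
  0 XOR 1 = 1
  1 XOR 0 = 1
  0 XOR 1 = 1
  0 XOR 0 = 0
  1 XOR 0 = 1
  1 XOR 1 = 0
  0 XOR 1 = 1
  1 XOR 0 = 1
  0 XOR 1 = 1
  1 XOR 0 = 1
  0 XOR 1 = 1
  1 XOR 0 = 1
  0 XOR 1 = 1
= 101110101111111


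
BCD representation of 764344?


Each digit → 4-bit binary:
  7 → 0111
  6 → 0110
  4 → 0100
  3 → 0011
  4 → 0100
  4 → 0100
= 0111 0110 0100 0011 0100 0100


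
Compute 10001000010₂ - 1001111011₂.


Align and subtract column by column (LSB to MSB, borrowing when needed):
  10001000010
- 01001111011
  -----------
  col 0: (0 - 0 borrow-in) - 1 → borrow from next column: (0+2) - 1 = 1, borrow out 1
  col 1: (1 - 1 borrow-in) - 1 → borrow from next column: (0+2) - 1 = 1, borrow out 1
  col 2: (0 - 1 borrow-in) - 0 → borrow from next column: (-1+2) - 0 = 1, borrow out 1
  col 3: (0 - 1 borrow-in) - 1 → borrow from next column: (-1+2) - 1 = 0, borrow out 1
  col 4: (0 - 1 borrow-in) - 1 → borrow from next column: (-1+2) - 1 = 0, borrow out 1
  col 5: (0 - 1 borrow-in) - 1 → borrow from next column: (-1+2) - 1 = 0, borrow out 1
  col 6: (1 - 1 borrow-in) - 1 → borrow from next column: (0+2) - 1 = 1, borrow out 1
  col 7: (0 - 1 borrow-in) - 0 → borrow from next column: (-1+2) - 0 = 1, borrow out 1
  col 8: (0 - 1 borrow-in) - 0 → borrow from next column: (-1+2) - 0 = 1, borrow out 1
  col 9: (0 - 1 borrow-in) - 1 → borrow from next column: (-1+2) - 1 = 0, borrow out 1
  col 10: (1 - 1 borrow-in) - 0 → 0 - 0 = 0, borrow out 0
Reading bits MSB→LSB: 00111000111
Strip leading zeros: 111000111
= 111000111


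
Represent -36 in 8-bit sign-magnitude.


Sign bit: 1 (negative)
Magnitude: 36 = 0100100
= 10100100


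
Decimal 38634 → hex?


Divide by 16 repeatedly:
38634 ÷ 16 = 2414 remainder 10 (A)
2414 ÷ 16 = 150 remainder 14 (E)
150 ÷ 16 = 9 remainder 6 (6)
9 ÷ 16 = 0 remainder 9 (9)
Reading remainders bottom-up:
= 0x96EA


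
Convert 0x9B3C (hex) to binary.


Each hex digit → 4 binary bits:
  9 = 1001
  B = 1011
  3 = 0011
  C = 1100
Concatenate: 1001 1011 0011 1100
= 1001101100111100


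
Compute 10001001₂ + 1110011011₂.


Align and add column by column (LSB to MSB, carry propagating):
  00010001001
+ 01110011011
  -----------
  col 0: 1 + 1 + 0 (carry in) = 2 → bit 0, carry out 1
  col 1: 0 + 1 + 1 (carry in) = 2 → bit 0, carry out 1
  col 2: 0 + 0 + 1 (carry in) = 1 → bit 1, carry out 0
  col 3: 1 + 1 + 0 (carry in) = 2 → bit 0, carry out 1
  col 4: 0 + 1 + 1 (carry in) = 2 → bit 0, carry out 1
  col 5: 0 + 0 + 1 (carry in) = 1 → bit 1, carry out 0
  col 6: 0 + 0 + 0 (carry in) = 0 → bit 0, carry out 0
  col 7: 1 + 1 + 0 (carry in) = 2 → bit 0, carry out 1
  col 8: 0 + 1 + 1 (carry in) = 2 → bit 0, carry out 1
  col 9: 0 + 1 + 1 (carry in) = 2 → bit 0, carry out 1
  col 10: 0 + 0 + 1 (carry in) = 1 → bit 1, carry out 0
Reading bits MSB→LSB: 10000100100
Strip leading zeros: 10000100100
= 10000100100


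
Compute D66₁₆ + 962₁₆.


Align and add column by column (LSB to MSB, each column mod 16 with carry):
  0D66
+ 0962
  ----
  col 0: 6(6) + 2(2) + 0 (carry in) = 8 → 8(8), carry out 0
  col 1: 6(6) + 6(6) + 0 (carry in) = 12 → C(12), carry out 0
  col 2: D(13) + 9(9) + 0 (carry in) = 22 → 6(6), carry out 1
  col 3: 0(0) + 0(0) + 1 (carry in) = 1 → 1(1), carry out 0
Reading digits MSB→LSB: 16C8
Strip leading zeros: 16C8
= 0x16C8


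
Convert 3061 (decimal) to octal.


Divide by 8 repeatedly:
3061 ÷ 8 = 382 remainder 5
382 ÷ 8 = 47 remainder 6
47 ÷ 8 = 5 remainder 7
5 ÷ 8 = 0 remainder 5
Reading remainders bottom-up:
= 0o5765


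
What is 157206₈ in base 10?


Positional values:
Position 0: 6 × 8^0 = 6
Position 1: 0 × 8^1 = 0
Position 2: 2 × 8^2 = 128
Position 3: 7 × 8^3 = 3584
Position 4: 5 × 8^4 = 20480
Position 5: 1 × 8^5 = 32768
Sum = 6 + 0 + 128 + 3584 + 20480 + 32768
= 56966


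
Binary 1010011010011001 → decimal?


Positional values:
Bit 0: 1 × 2^0 = 1
Bit 3: 1 × 2^3 = 8
Bit 4: 1 × 2^4 = 16
Bit 7: 1 × 2^7 = 128
Bit 9: 1 × 2^9 = 512
Bit 10: 1 × 2^10 = 1024
Bit 13: 1 × 2^13 = 8192
Bit 15: 1 × 2^15 = 32768
Sum = 1 + 8 + 16 + 128 + 512 + 1024 + 8192 + 32768
= 42649


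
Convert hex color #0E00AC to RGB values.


Hex: #0E00AC
R = 0E₁₆ = 14
G = 00₁₆ = 0
B = AC₁₆ = 172
= RGB(14, 0, 172)


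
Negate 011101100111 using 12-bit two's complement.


Original: 011101100111
Step 1 - Invert all bits: 100010011000
Step 2 - Add 1: 100010011000 + 1
= 100010011001 (represents -1895)


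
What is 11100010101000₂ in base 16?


Group into 4-bit nibbles: 0011100010101000
  0011 = 3
  1000 = 8
  1010 = A
  1000 = 8
= 0x38A8


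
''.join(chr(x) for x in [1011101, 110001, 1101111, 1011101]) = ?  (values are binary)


Codes (binary): 1011101 110001 1101111 1011101
Per-code ASCII lookup:
  1011101 = 93  (special character) → ']'
  110001 = 49  (range 48-57: digits, 49 - 48 = 1) → '1'
  1101111 = 111  (range 97-122: lowercase, 111 - 97 = 14) → 'o'
  1011101 = 93  (special character) → ']'
= ']1o]'


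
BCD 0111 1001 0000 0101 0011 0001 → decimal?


Each 4-bit group → digit:
  0111 → 7
  1001 → 9
  0000 → 0
  0101 → 5
  0011 → 3
  0001 → 1
= 790531


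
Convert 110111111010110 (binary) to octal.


Group into 3-bit groups: 110111111010110
  110 = 6
  111 = 7
  111 = 7
  010 = 2
  110 = 6
= 0o67726


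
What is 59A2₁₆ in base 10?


Positional values:
Position 0: 2 × 16^0 = 2 × 1 = 2
Position 1: A × 16^1 = 10 × 16 = 160
Position 2: 9 × 16^2 = 9 × 256 = 2304
Position 3: 5 × 16^3 = 5 × 4096 = 20480
Sum = 2 + 160 + 2304 + 20480
= 22946


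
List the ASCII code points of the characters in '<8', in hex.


String: '<8'  (2 characters)
Per-character ASCII lookup:
  '<': special character: '<' = 60 → 0x3C
  '8': digits start at 48: '8' = 48 + 8 = 56 → 0x38
= 0x3C 0x38


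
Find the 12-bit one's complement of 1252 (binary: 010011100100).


Original: 010011100100
Invert all bits:
  bit 0: 0 → 1
  bit 1: 1 → 0
  bit 2: 0 → 1
  bit 3: 0 → 1
  bit 4: 1 → 0
  bit 5: 1 → 0
  bit 6: 1 → 0
  bit 7: 0 → 1
  bit 8: 0 → 1
  bit 9: 1 → 0
  bit 10: 0 → 1
  bit 11: 0 → 1
= 101100011011


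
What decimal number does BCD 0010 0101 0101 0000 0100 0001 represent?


Each 4-bit group → digit:
  0010 → 2
  0101 → 5
  0101 → 5
  0000 → 0
  0100 → 4
  0001 → 1
= 255041


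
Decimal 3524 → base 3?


Divide by 3 repeatedly:
3524 ÷ 3 = 1174 remainder 2
1174 ÷ 3 = 391 remainder 1
391 ÷ 3 = 130 remainder 1
130 ÷ 3 = 43 remainder 1
43 ÷ 3 = 14 remainder 1
14 ÷ 3 = 4 remainder 2
4 ÷ 3 = 1 remainder 1
1 ÷ 3 = 0 remainder 1
Reading remainders bottom-up:
= 11211112


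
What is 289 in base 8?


Divide by 8 repeatedly:
289 ÷ 8 = 36 remainder 1
36 ÷ 8 = 4 remainder 4
4 ÷ 8 = 0 remainder 4
Reading remainders bottom-up:
= 0o441


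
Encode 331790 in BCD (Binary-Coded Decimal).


Each digit → 4-bit binary:
  3 → 0011
  3 → 0011
  1 → 0001
  7 → 0111
  9 → 1001
  0 → 0000
= 0011 0011 0001 0111 1001 0000


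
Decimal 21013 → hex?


Divide by 16 repeatedly:
21013 ÷ 16 = 1313 remainder 5 (5)
1313 ÷ 16 = 82 remainder 1 (1)
82 ÷ 16 = 5 remainder 2 (2)
5 ÷ 16 = 0 remainder 5 (5)
Reading remainders bottom-up:
= 0x5215


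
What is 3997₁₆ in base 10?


Positional values:
Position 0: 7 × 16^0 = 7 × 1 = 7
Position 1: 9 × 16^1 = 9 × 16 = 144
Position 2: 9 × 16^2 = 9 × 256 = 2304
Position 3: 3 × 16^3 = 3 × 4096 = 12288
Sum = 7 + 144 + 2304 + 12288
= 14743


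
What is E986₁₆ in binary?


Each hex digit → 4 binary bits:
  E = 1110
  9 = 1001
  8 = 1000
  6 = 0110
Concatenate: 1110 1001 1000 0110
= 1110100110000110


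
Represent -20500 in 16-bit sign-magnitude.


Sign bit: 1 (negative)
Magnitude: 20500 = 101000000010100
= 1101000000010100


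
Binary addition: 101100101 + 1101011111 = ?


Align and add column by column (LSB to MSB, carry propagating):
  00101100101
+ 01101011111
  -----------
  col 0: 1 + 1 + 0 (carry in) = 2 → bit 0, carry out 1
  col 1: 0 + 1 + 1 (carry in) = 2 → bit 0, carry out 1
  col 2: 1 + 1 + 1 (carry in) = 3 → bit 1, carry out 1
  col 3: 0 + 1 + 1 (carry in) = 2 → bit 0, carry out 1
  col 4: 0 + 1 + 1 (carry in) = 2 → bit 0, carry out 1
  col 5: 1 + 0 + 1 (carry in) = 2 → bit 0, carry out 1
  col 6: 1 + 1 + 1 (carry in) = 3 → bit 1, carry out 1
  col 7: 0 + 0 + 1 (carry in) = 1 → bit 1, carry out 0
  col 8: 1 + 1 + 0 (carry in) = 2 → bit 0, carry out 1
  col 9: 0 + 1 + 1 (carry in) = 2 → bit 0, carry out 1
  col 10: 0 + 0 + 1 (carry in) = 1 → bit 1, carry out 0
Reading bits MSB→LSB: 10011000100
Strip leading zeros: 10011000100
= 10011000100


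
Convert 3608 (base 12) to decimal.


Positional values (base 12):
  8 × 12^0 = 8 × 1 = 8
  0 × 12^1 = 0 × 12 = 0
  6 × 12^2 = 6 × 144 = 864
  3 × 12^3 = 3 × 1728 = 5184
Sum = 8 + 0 + 864 + 5184
= 6056


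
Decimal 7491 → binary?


Divide by 2 repeatedly:
7491 ÷ 2 = 3745 remainder 1
3745 ÷ 2 = 1872 remainder 1
1872 ÷ 2 = 936 remainder 0
936 ÷ 2 = 468 remainder 0
468 ÷ 2 = 234 remainder 0
234 ÷ 2 = 117 remainder 0
117 ÷ 2 = 58 remainder 1
58 ÷ 2 = 29 remainder 0
29 ÷ 2 = 14 remainder 1
14 ÷ 2 = 7 remainder 0
7 ÷ 2 = 3 remainder 1
3 ÷ 2 = 1 remainder 1
1 ÷ 2 = 0 remainder 1
Reading remainders bottom-up:
= 1110101000011


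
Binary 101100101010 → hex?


Group into 4-bit nibbles: 101100101010
  1011 = B
  0010 = 2
  1010 = A
= 0xB2A


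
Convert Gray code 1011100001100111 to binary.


Gray code: 1011100001100111
MSB stays the same: 1
Each subsequent bit = prev_binary XOR current_gray:
  B[1] = 1 XOR 0 = 1
  B[2] = 1 XOR 1 = 0
  B[3] = 0 XOR 1 = 1
  B[4] = 1 XOR 1 = 0
  B[5] = 0 XOR 0 = 0
  B[6] = 0 XOR 0 = 0
  B[7] = 0 XOR 0 = 0
  B[8] = 0 XOR 0 = 0
  B[9] = 0 XOR 1 = 1
  B[10] = 1 XOR 1 = 0
  B[11] = 0 XOR 0 = 0
  B[12] = 0 XOR 0 = 0
  B[13] = 0 XOR 1 = 1
  B[14] = 1 XOR 1 = 0
  B[15] = 0 XOR 1 = 1
= 1101000001000101 (53317 decimal)


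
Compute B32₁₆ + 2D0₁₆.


Align and add column by column (LSB to MSB, each column mod 16 with carry):
  0B32
+ 02D0
  ----
  col 0: 2(2) + 0(0) + 0 (carry in) = 2 → 2(2), carry out 0
  col 1: 3(3) + D(13) + 0 (carry in) = 16 → 0(0), carry out 1
  col 2: B(11) + 2(2) + 1 (carry in) = 14 → E(14), carry out 0
  col 3: 0(0) + 0(0) + 0 (carry in) = 0 → 0(0), carry out 0
Reading digits MSB→LSB: 0E02
Strip leading zeros: E02
= 0xE02


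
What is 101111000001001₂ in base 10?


Positional values:
Bit 0: 1 × 2^0 = 1
Bit 3: 1 × 2^3 = 8
Bit 9: 1 × 2^9 = 512
Bit 10: 1 × 2^10 = 1024
Bit 11: 1 × 2^11 = 2048
Bit 12: 1 × 2^12 = 4096
Bit 14: 1 × 2^14 = 16384
Sum = 1 + 8 + 512 + 1024 + 2048 + 4096 + 16384
= 24073


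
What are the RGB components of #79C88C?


Hex: #79C88C
R = 79₁₆ = 121
G = C8₁₆ = 200
B = 8C₁₆ = 140
= RGB(121, 200, 140)


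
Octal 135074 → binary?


Each octal digit → 3 binary bits:
  1 = 001
  3 = 011
  5 = 101
  0 = 000
  7 = 111
  4 = 100
Concatenate: 001 011 101 000 111 100
= 001011101000111100


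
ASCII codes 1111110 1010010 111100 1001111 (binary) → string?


Codes (binary): 1111110 1010010 111100 1001111
Per-code ASCII lookup:
  1111110 = 126  (special character) → '~'
  1010010 = 82  (range 65-90: uppercase, 82 - 65 = 17) → 'R'
  111100 = 60  (special character) → '<'
  1001111 = 79  (range 65-90: uppercase, 79 - 65 = 14) → 'O'
= '~R<O'


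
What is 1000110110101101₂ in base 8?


Group into 3-bit groups: 001000110110101101
  001 = 1
  000 = 0
  110 = 6
  110 = 6
  101 = 5
  101 = 5
= 0o106655


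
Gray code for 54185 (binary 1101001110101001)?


Binary: 1101001110101001
Gray code: G = B XOR (B >> 1)
B >> 1 = 0110100111010100
1101001110101001 XOR 0110100111010100:
  1 XOR 0 = 1
  1 XOR 1 = 0
  0 XOR 1 = 1
  1 XOR 0 = 1
  0 XOR 1 = 1
  0 XOR 0 = 0
  1 XOR 0 = 1
  1 XOR 1 = 0
  1 XOR 1 = 0
  0 XOR 1 = 1
  1 XOR 0 = 1
  0 XOR 1 = 1
  1 XOR 0 = 1
  0 XOR 1 = 1
  0 XOR 0 = 0
  1 XOR 0 = 1
= 1011101001111101


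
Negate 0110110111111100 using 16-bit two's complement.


Original: 0110110111111100
Step 1 - Invert all bits: 1001001000000011
Step 2 - Add 1: 1001001000000011 + 1
= 1001001000000100 (represents -28156)


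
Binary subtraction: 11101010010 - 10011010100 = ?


Align and subtract column by column (LSB to MSB, borrowing when needed):
  11101010010
- 10011010100
  -----------
  col 0: (0 - 0 borrow-in) - 0 → 0 - 0 = 0, borrow out 0
  col 1: (1 - 0 borrow-in) - 0 → 1 - 0 = 1, borrow out 0
  col 2: (0 - 0 borrow-in) - 1 → borrow from next column: (0+2) - 1 = 1, borrow out 1
  col 3: (0 - 1 borrow-in) - 0 → borrow from next column: (-1+2) - 0 = 1, borrow out 1
  col 4: (1 - 1 borrow-in) - 1 → borrow from next column: (0+2) - 1 = 1, borrow out 1
  col 5: (0 - 1 borrow-in) - 0 → borrow from next column: (-1+2) - 0 = 1, borrow out 1
  col 6: (1 - 1 borrow-in) - 1 → borrow from next column: (0+2) - 1 = 1, borrow out 1
  col 7: (0 - 1 borrow-in) - 1 → borrow from next column: (-1+2) - 1 = 0, borrow out 1
  col 8: (1 - 1 borrow-in) - 0 → 0 - 0 = 0, borrow out 0
  col 9: (1 - 0 borrow-in) - 0 → 1 - 0 = 1, borrow out 0
  col 10: (1 - 0 borrow-in) - 1 → 1 - 1 = 0, borrow out 0
Reading bits MSB→LSB: 01001111110
Strip leading zeros: 1001111110
= 1001111110


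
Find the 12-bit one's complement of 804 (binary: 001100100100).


Original: 001100100100
Invert all bits:
  bit 0: 0 → 1
  bit 1: 0 → 1
  bit 2: 1 → 0
  bit 3: 1 → 0
  bit 4: 0 → 1
  bit 5: 0 → 1
  bit 6: 1 → 0
  bit 7: 0 → 1
  bit 8: 0 → 1
  bit 9: 1 → 0
  bit 10: 0 → 1
  bit 11: 0 → 1
= 110011011011


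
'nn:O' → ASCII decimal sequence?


String: 'nn:O'  (4 characters)
Per-character ASCII lookup:
  'n': lowercase starts at 97: 'n' = 97 + 13 = 110
  'n': lowercase starts at 97: 'n' = 97 + 13 = 110
  ':': special character: ':' = 58
  'O': uppercase starts at 65: 'O' = 65 + 14 = 79
= 110 110 58 79


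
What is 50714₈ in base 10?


Positional values:
Position 0: 4 × 8^0 = 4
Position 1: 1 × 8^1 = 8
Position 2: 7 × 8^2 = 448
Position 3: 0 × 8^3 = 0
Position 4: 5 × 8^4 = 20480
Sum = 4 + 8 + 448 + 0 + 20480
= 20940


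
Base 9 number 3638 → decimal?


Positional values (base 9):
  8 × 9^0 = 8 × 1 = 8
  3 × 9^1 = 3 × 9 = 27
  6 × 9^2 = 6 × 81 = 486
  3 × 9^3 = 3 × 729 = 2187
Sum = 8 + 27 + 486 + 2187
= 2708


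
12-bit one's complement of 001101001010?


Original: 001101001010
Invert all bits:
  bit 0: 0 → 1
  bit 1: 0 → 1
  bit 2: 1 → 0
  bit 3: 1 → 0
  bit 4: 0 → 1
  bit 5: 1 → 0
  bit 6: 0 → 1
  bit 7: 0 → 1
  bit 8: 1 → 0
  bit 9: 0 → 1
  bit 10: 1 → 0
  bit 11: 0 → 1
= 110010110101


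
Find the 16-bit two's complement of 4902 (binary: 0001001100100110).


Original: 0001001100100110
Step 1 - Invert all bits: 1110110011011001
Step 2 - Add 1: 1110110011011001 + 1
= 1110110011011010 (represents -4902)


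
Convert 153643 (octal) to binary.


Each octal digit → 3 binary bits:
  1 = 001
  5 = 101
  3 = 011
  6 = 110
  4 = 100
  3 = 011
Concatenate: 001 101 011 110 100 011
= 001101011110100011


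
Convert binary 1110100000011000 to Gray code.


Binary: 1110100000011000
Gray code: G = B XOR (B >> 1)
B >> 1 = 0111010000001100
1110100000011000 XOR 0111010000001100:
  1 XOR 0 = 1
  1 XOR 1 = 0
  1 XOR 1 = 0
  0 XOR 1 = 1
  1 XOR 0 = 1
  0 XOR 1 = 1
  0 XOR 0 = 0
  0 XOR 0 = 0
  0 XOR 0 = 0
  0 XOR 0 = 0
  0 XOR 0 = 0
  1 XOR 0 = 1
  1 XOR 1 = 0
  0 XOR 1 = 1
  0 XOR 0 = 0
  0 XOR 0 = 0
= 1001110000010100


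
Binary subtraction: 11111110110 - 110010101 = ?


Align and subtract column by column (LSB to MSB, borrowing when needed):
  11111110110
- 00110010101
  -----------
  col 0: (0 - 0 borrow-in) - 1 → borrow from next column: (0+2) - 1 = 1, borrow out 1
  col 1: (1 - 1 borrow-in) - 0 → 0 - 0 = 0, borrow out 0
  col 2: (1 - 0 borrow-in) - 1 → 1 - 1 = 0, borrow out 0
  col 3: (0 - 0 borrow-in) - 0 → 0 - 0 = 0, borrow out 0
  col 4: (1 - 0 borrow-in) - 1 → 1 - 1 = 0, borrow out 0
  col 5: (1 - 0 borrow-in) - 0 → 1 - 0 = 1, borrow out 0
  col 6: (1 - 0 borrow-in) - 0 → 1 - 0 = 1, borrow out 0
  col 7: (1 - 0 borrow-in) - 1 → 1 - 1 = 0, borrow out 0
  col 8: (1 - 0 borrow-in) - 1 → 1 - 1 = 0, borrow out 0
  col 9: (1 - 0 borrow-in) - 0 → 1 - 0 = 1, borrow out 0
  col 10: (1 - 0 borrow-in) - 0 → 1 - 0 = 1, borrow out 0
Reading bits MSB→LSB: 11001100001
Strip leading zeros: 11001100001
= 11001100001


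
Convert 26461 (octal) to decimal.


Positional values:
Position 0: 1 × 8^0 = 1
Position 1: 6 × 8^1 = 48
Position 2: 4 × 8^2 = 256
Position 3: 6 × 8^3 = 3072
Position 4: 2 × 8^4 = 8192
Sum = 1 + 48 + 256 + 3072 + 8192
= 11569


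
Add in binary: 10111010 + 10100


Align and add column by column (LSB to MSB, carry propagating):
  010111010
+ 000010100
  ---------
  col 0: 0 + 0 + 0 (carry in) = 0 → bit 0, carry out 0
  col 1: 1 + 0 + 0 (carry in) = 1 → bit 1, carry out 0
  col 2: 0 + 1 + 0 (carry in) = 1 → bit 1, carry out 0
  col 3: 1 + 0 + 0 (carry in) = 1 → bit 1, carry out 0
  col 4: 1 + 1 + 0 (carry in) = 2 → bit 0, carry out 1
  col 5: 1 + 0 + 1 (carry in) = 2 → bit 0, carry out 1
  col 6: 0 + 0 + 1 (carry in) = 1 → bit 1, carry out 0
  col 7: 1 + 0 + 0 (carry in) = 1 → bit 1, carry out 0
  col 8: 0 + 0 + 0 (carry in) = 0 → bit 0, carry out 0
Reading bits MSB→LSB: 011001110
Strip leading zeros: 11001110
= 11001110


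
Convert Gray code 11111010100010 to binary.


Gray code: 11111010100010
MSB stays the same: 1
Each subsequent bit = prev_binary XOR current_gray:
  B[1] = 1 XOR 1 = 0
  B[2] = 0 XOR 1 = 1
  B[3] = 1 XOR 1 = 0
  B[4] = 0 XOR 1 = 1
  B[5] = 1 XOR 0 = 1
  B[6] = 1 XOR 1 = 0
  B[7] = 0 XOR 0 = 0
  B[8] = 0 XOR 1 = 1
  B[9] = 1 XOR 0 = 1
  B[10] = 1 XOR 0 = 1
  B[11] = 1 XOR 0 = 1
  B[12] = 1 XOR 1 = 0
  B[13] = 0 XOR 0 = 0
= 10101100111100 (11068 decimal)


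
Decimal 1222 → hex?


Divide by 16 repeatedly:
1222 ÷ 16 = 76 remainder 6 (6)
76 ÷ 16 = 4 remainder 12 (C)
4 ÷ 16 = 0 remainder 4 (4)
Reading remainders bottom-up:
= 0x4C6


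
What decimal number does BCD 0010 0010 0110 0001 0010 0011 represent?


Each 4-bit group → digit:
  0010 → 2
  0010 → 2
  0110 → 6
  0001 → 1
  0010 → 2
  0011 → 3
= 226123


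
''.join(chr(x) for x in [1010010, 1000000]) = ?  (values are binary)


Codes (binary): 1010010 1000000
Per-code ASCII lookup:
  1010010 = 82  (range 65-90: uppercase, 82 - 65 = 17) → 'R'
  1000000 = 64  (special character) → '@'
= 'R@'


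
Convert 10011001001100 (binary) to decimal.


Positional values:
Bit 2: 1 × 2^2 = 4
Bit 3: 1 × 2^3 = 8
Bit 6: 1 × 2^6 = 64
Bit 9: 1 × 2^9 = 512
Bit 10: 1 × 2^10 = 1024
Bit 13: 1 × 2^13 = 8192
Sum = 4 + 8 + 64 + 512 + 1024 + 8192
= 9804


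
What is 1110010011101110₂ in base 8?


Group into 3-bit groups: 001110010011101110
  001 = 1
  110 = 6
  010 = 2
  011 = 3
  101 = 5
  110 = 6
= 0o162356


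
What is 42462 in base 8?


Divide by 8 repeatedly:
42462 ÷ 8 = 5307 remainder 6
5307 ÷ 8 = 663 remainder 3
663 ÷ 8 = 82 remainder 7
82 ÷ 8 = 10 remainder 2
10 ÷ 8 = 1 remainder 2
1 ÷ 8 = 0 remainder 1
Reading remainders bottom-up:
= 0o122736


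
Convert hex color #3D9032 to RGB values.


Hex: #3D9032
R = 3D₁₆ = 61
G = 90₁₆ = 144
B = 32₁₆ = 50
= RGB(61, 144, 50)


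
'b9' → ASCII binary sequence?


String: 'b9'  (2 characters)
Per-character ASCII lookup:
  'b': lowercase starts at 97: 'b' = 97 + 1 = 98 → 1100010
  '9': digits start at 48: '9' = 48 + 9 = 57 → 111001
= 1100010 111001


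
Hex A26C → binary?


Each hex digit → 4 binary bits:
  A = 1010
  2 = 0010
  6 = 0110
  C = 1100
Concatenate: 1010 0010 0110 1100
= 1010001001101100


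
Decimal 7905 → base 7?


Divide by 7 repeatedly:
7905 ÷ 7 = 1129 remainder 2
1129 ÷ 7 = 161 remainder 2
161 ÷ 7 = 23 remainder 0
23 ÷ 7 = 3 remainder 2
3 ÷ 7 = 0 remainder 3
Reading remainders bottom-up:
= 32022


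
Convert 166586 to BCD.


Each digit → 4-bit binary:
  1 → 0001
  6 → 0110
  6 → 0110
  5 → 0101
  8 → 1000
  6 → 0110
= 0001 0110 0110 0101 1000 0110


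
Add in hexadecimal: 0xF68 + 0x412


Align and add column by column (LSB to MSB, each column mod 16 with carry):
  0F68
+ 0412
  ----
  col 0: 8(8) + 2(2) + 0 (carry in) = 10 → A(10), carry out 0
  col 1: 6(6) + 1(1) + 0 (carry in) = 7 → 7(7), carry out 0
  col 2: F(15) + 4(4) + 0 (carry in) = 19 → 3(3), carry out 1
  col 3: 0(0) + 0(0) + 1 (carry in) = 1 → 1(1), carry out 0
Reading digits MSB→LSB: 137A
Strip leading zeros: 137A
= 0x137A


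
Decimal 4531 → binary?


Divide by 2 repeatedly:
4531 ÷ 2 = 2265 remainder 1
2265 ÷ 2 = 1132 remainder 1
1132 ÷ 2 = 566 remainder 0
566 ÷ 2 = 283 remainder 0
283 ÷ 2 = 141 remainder 1
141 ÷ 2 = 70 remainder 1
70 ÷ 2 = 35 remainder 0
35 ÷ 2 = 17 remainder 1
17 ÷ 2 = 8 remainder 1
8 ÷ 2 = 4 remainder 0
4 ÷ 2 = 2 remainder 0
2 ÷ 2 = 1 remainder 0
1 ÷ 2 = 0 remainder 1
Reading remainders bottom-up:
= 1000110110011


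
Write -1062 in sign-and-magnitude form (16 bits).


Sign bit: 1 (negative)
Magnitude: 1062 = 000010000100110
= 1000010000100110


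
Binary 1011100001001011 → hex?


Group into 4-bit nibbles: 1011100001001011
  1011 = B
  1000 = 8
  0100 = 4
  1011 = B
= 0xB84B


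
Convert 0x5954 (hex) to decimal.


Positional values:
Position 0: 4 × 16^0 = 4 × 1 = 4
Position 1: 5 × 16^1 = 5 × 16 = 80
Position 2: 9 × 16^2 = 9 × 256 = 2304
Position 3: 5 × 16^3 = 5 × 4096 = 20480
Sum = 4 + 80 + 2304 + 20480
= 22868


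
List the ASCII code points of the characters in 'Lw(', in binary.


String: 'Lw('  (3 characters)
Per-character ASCII lookup:
  'L': uppercase starts at 65: 'L' = 65 + 11 = 76 → 1001100
  'w': lowercase starts at 97: 'w' = 97 + 22 = 119 → 1110111
  '(': special character: '(' = 40 → 101000
= 1001100 1110111 101000


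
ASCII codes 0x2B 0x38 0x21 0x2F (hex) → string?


Codes (hex): 0x2B 0x38 0x21 0x2F
Per-code ASCII lookup:
  0x2B = 43  (special character) → '+'
  0x38 = 56  (range 48-57: digits, 56 - 48 = 8) → '8'
  0x21 = 33  (special character) → '!'
  0x2F = 47  (special character) → '/'
= '+8!/'


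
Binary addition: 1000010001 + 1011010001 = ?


Align and add column by column (LSB to MSB, carry propagating):
  01000010001
+ 01011010001
  -----------
  col 0: 1 + 1 + 0 (carry in) = 2 → bit 0, carry out 1
  col 1: 0 + 0 + 1 (carry in) = 1 → bit 1, carry out 0
  col 2: 0 + 0 + 0 (carry in) = 0 → bit 0, carry out 0
  col 3: 0 + 0 + 0 (carry in) = 0 → bit 0, carry out 0
  col 4: 1 + 1 + 0 (carry in) = 2 → bit 0, carry out 1
  col 5: 0 + 0 + 1 (carry in) = 1 → bit 1, carry out 0
  col 6: 0 + 1 + 0 (carry in) = 1 → bit 1, carry out 0
  col 7: 0 + 1 + 0 (carry in) = 1 → bit 1, carry out 0
  col 8: 0 + 0 + 0 (carry in) = 0 → bit 0, carry out 0
  col 9: 1 + 1 + 0 (carry in) = 2 → bit 0, carry out 1
  col 10: 0 + 0 + 1 (carry in) = 1 → bit 1, carry out 0
Reading bits MSB→LSB: 10011100010
Strip leading zeros: 10011100010
= 10011100010


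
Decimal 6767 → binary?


Divide by 2 repeatedly:
6767 ÷ 2 = 3383 remainder 1
3383 ÷ 2 = 1691 remainder 1
1691 ÷ 2 = 845 remainder 1
845 ÷ 2 = 422 remainder 1
422 ÷ 2 = 211 remainder 0
211 ÷ 2 = 105 remainder 1
105 ÷ 2 = 52 remainder 1
52 ÷ 2 = 26 remainder 0
26 ÷ 2 = 13 remainder 0
13 ÷ 2 = 6 remainder 1
6 ÷ 2 = 3 remainder 0
3 ÷ 2 = 1 remainder 1
1 ÷ 2 = 0 remainder 1
Reading remainders bottom-up:
= 1101001101111


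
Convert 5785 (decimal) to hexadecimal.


Divide by 16 repeatedly:
5785 ÷ 16 = 361 remainder 9 (9)
361 ÷ 16 = 22 remainder 9 (9)
22 ÷ 16 = 1 remainder 6 (6)
1 ÷ 16 = 0 remainder 1 (1)
Reading remainders bottom-up:
= 0x1699


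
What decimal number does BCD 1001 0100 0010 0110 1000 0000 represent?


Each 4-bit group → digit:
  1001 → 9
  0100 → 4
  0010 → 2
  0110 → 6
  1000 → 8
  0000 → 0
= 942680


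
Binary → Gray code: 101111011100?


Binary: 101111011100
Gray code: G = B XOR (B >> 1)
B >> 1 = 010111101110
101111011100 XOR 010111101110:
  1 XOR 0 = 1
  0 XOR 1 = 1
  1 XOR 0 = 1
  1 XOR 1 = 0
  1 XOR 1 = 0
  1 XOR 1 = 0
  0 XOR 1 = 1
  1 XOR 0 = 1
  1 XOR 1 = 0
  1 XOR 1 = 0
  0 XOR 1 = 1
  0 XOR 0 = 0
= 111000110010


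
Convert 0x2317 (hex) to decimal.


Positional values:
Position 0: 7 × 16^0 = 7 × 1 = 7
Position 1: 1 × 16^1 = 1 × 16 = 16
Position 2: 3 × 16^2 = 3 × 256 = 768
Position 3: 2 × 16^3 = 2 × 4096 = 8192
Sum = 7 + 16 + 768 + 8192
= 8983


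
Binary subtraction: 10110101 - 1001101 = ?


Align and subtract column by column (LSB to MSB, borrowing when needed):
  10110101
- 01001101
  --------
  col 0: (1 - 0 borrow-in) - 1 → 1 - 1 = 0, borrow out 0
  col 1: (0 - 0 borrow-in) - 0 → 0 - 0 = 0, borrow out 0
  col 2: (1 - 0 borrow-in) - 1 → 1 - 1 = 0, borrow out 0
  col 3: (0 - 0 borrow-in) - 1 → borrow from next column: (0+2) - 1 = 1, borrow out 1
  col 4: (1 - 1 borrow-in) - 0 → 0 - 0 = 0, borrow out 0
  col 5: (1 - 0 borrow-in) - 0 → 1 - 0 = 1, borrow out 0
  col 6: (0 - 0 borrow-in) - 1 → borrow from next column: (0+2) - 1 = 1, borrow out 1
  col 7: (1 - 1 borrow-in) - 0 → 0 - 0 = 0, borrow out 0
Reading bits MSB→LSB: 01101000
Strip leading zeros: 1101000
= 1101000


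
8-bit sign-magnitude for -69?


Sign bit: 1 (negative)
Magnitude: 69 = 1000101
= 11000101


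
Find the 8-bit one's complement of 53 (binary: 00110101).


Original: 00110101
Invert all bits:
  bit 0: 0 → 1
  bit 1: 0 → 1
  bit 2: 1 → 0
  bit 3: 1 → 0
  bit 4: 0 → 1
  bit 5: 1 → 0
  bit 6: 0 → 1
  bit 7: 1 → 0
= 11001010


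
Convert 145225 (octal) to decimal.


Positional values:
Position 0: 5 × 8^0 = 5
Position 1: 2 × 8^1 = 16
Position 2: 2 × 8^2 = 128
Position 3: 5 × 8^3 = 2560
Position 4: 4 × 8^4 = 16384
Position 5: 1 × 8^5 = 32768
Sum = 5 + 16 + 128 + 2560 + 16384 + 32768
= 51861


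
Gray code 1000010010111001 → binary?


Gray code: 1000010010111001
MSB stays the same: 1
Each subsequent bit = prev_binary XOR current_gray:
  B[1] = 1 XOR 0 = 1
  B[2] = 1 XOR 0 = 1
  B[3] = 1 XOR 0 = 1
  B[4] = 1 XOR 0 = 1
  B[5] = 1 XOR 1 = 0
  B[6] = 0 XOR 0 = 0
  B[7] = 0 XOR 0 = 0
  B[8] = 0 XOR 1 = 1
  B[9] = 1 XOR 0 = 1
  B[10] = 1 XOR 1 = 0
  B[11] = 0 XOR 1 = 1
  B[12] = 1 XOR 1 = 0
  B[13] = 0 XOR 0 = 0
  B[14] = 0 XOR 0 = 0
  B[15] = 0 XOR 1 = 1
= 1111100011010001 (63697 decimal)


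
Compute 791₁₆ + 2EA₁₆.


Align and add column by column (LSB to MSB, each column mod 16 with carry):
  0791
+ 02EA
  ----
  col 0: 1(1) + A(10) + 0 (carry in) = 11 → B(11), carry out 0
  col 1: 9(9) + E(14) + 0 (carry in) = 23 → 7(7), carry out 1
  col 2: 7(7) + 2(2) + 1 (carry in) = 10 → A(10), carry out 0
  col 3: 0(0) + 0(0) + 0 (carry in) = 0 → 0(0), carry out 0
Reading digits MSB→LSB: 0A7B
Strip leading zeros: A7B
= 0xA7B


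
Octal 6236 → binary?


Each octal digit → 3 binary bits:
  6 = 110
  2 = 010
  3 = 011
  6 = 110
Concatenate: 110 010 011 110
= 110010011110


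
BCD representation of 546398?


Each digit → 4-bit binary:
  5 → 0101
  4 → 0100
  6 → 0110
  3 → 0011
  9 → 1001
  8 → 1000
= 0101 0100 0110 0011 1001 1000


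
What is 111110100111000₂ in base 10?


Positional values:
Bit 3: 1 × 2^3 = 8
Bit 4: 1 × 2^4 = 16
Bit 5: 1 × 2^5 = 32
Bit 8: 1 × 2^8 = 256
Bit 10: 1 × 2^10 = 1024
Bit 11: 1 × 2^11 = 2048
Bit 12: 1 × 2^12 = 4096
Bit 13: 1 × 2^13 = 8192
Bit 14: 1 × 2^14 = 16384
Sum = 8 + 16 + 32 + 256 + 1024 + 2048 + 4096 + 8192 + 16384
= 32056


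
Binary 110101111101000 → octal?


Group into 3-bit groups: 110101111101000
  110 = 6
  101 = 5
  111 = 7
  101 = 5
  000 = 0
= 0o65750


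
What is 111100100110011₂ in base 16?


Group into 4-bit nibbles: 0111100100110011
  0111 = 7
  1001 = 9
  0011 = 3
  0011 = 3
= 0x7933


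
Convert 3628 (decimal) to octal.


Divide by 8 repeatedly:
3628 ÷ 8 = 453 remainder 4
453 ÷ 8 = 56 remainder 5
56 ÷ 8 = 7 remainder 0
7 ÷ 8 = 0 remainder 7
Reading remainders bottom-up:
= 0o7054


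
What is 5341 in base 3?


Divide by 3 repeatedly:
5341 ÷ 3 = 1780 remainder 1
1780 ÷ 3 = 593 remainder 1
593 ÷ 3 = 197 remainder 2
197 ÷ 3 = 65 remainder 2
65 ÷ 3 = 21 remainder 2
21 ÷ 3 = 7 remainder 0
7 ÷ 3 = 2 remainder 1
2 ÷ 3 = 0 remainder 2
Reading remainders bottom-up:
= 21022211


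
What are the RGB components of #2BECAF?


Hex: #2BECAF
R = 2B₁₆ = 43
G = EC₁₆ = 236
B = AF₁₆ = 175
= RGB(43, 236, 175)


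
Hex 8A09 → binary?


Each hex digit → 4 binary bits:
  8 = 1000
  A = 1010
  0 = 0000
  9 = 1001
Concatenate: 1000 1010 0000 1001
= 1000101000001001


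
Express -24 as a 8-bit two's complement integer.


Original: 00011000
Step 1 - Invert all bits: 11100111
Step 2 - Add 1: 11100111 + 1
= 11101000 (represents -24)


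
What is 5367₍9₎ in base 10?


Positional values (base 9):
  7 × 9^0 = 7 × 1 = 7
  6 × 9^1 = 6 × 9 = 54
  3 × 9^2 = 3 × 81 = 243
  5 × 9^3 = 5 × 729 = 3645
Sum = 7 + 54 + 243 + 3645
= 3949


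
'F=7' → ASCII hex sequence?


String: 'F=7'  (3 characters)
Per-character ASCII lookup:
  'F': uppercase starts at 65: 'F' = 65 + 5 = 70 → 0x46
  '=': special character: '=' = 61 → 0x3D
  '7': digits start at 48: '7' = 48 + 7 = 55 → 0x37
= 0x46 0x3D 0x37


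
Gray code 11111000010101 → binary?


Gray code: 11111000010101
MSB stays the same: 1
Each subsequent bit = prev_binary XOR current_gray:
  B[1] = 1 XOR 1 = 0
  B[2] = 0 XOR 1 = 1
  B[3] = 1 XOR 1 = 0
  B[4] = 0 XOR 1 = 1
  B[5] = 1 XOR 0 = 1
  B[6] = 1 XOR 0 = 1
  B[7] = 1 XOR 0 = 1
  B[8] = 1 XOR 0 = 1
  B[9] = 1 XOR 1 = 0
  B[10] = 0 XOR 0 = 0
  B[11] = 0 XOR 1 = 1
  B[12] = 1 XOR 0 = 1
  B[13] = 1 XOR 1 = 0
= 10101111100110 (11238 decimal)


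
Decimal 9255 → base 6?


Divide by 6 repeatedly:
9255 ÷ 6 = 1542 remainder 3
1542 ÷ 6 = 257 remainder 0
257 ÷ 6 = 42 remainder 5
42 ÷ 6 = 7 remainder 0
7 ÷ 6 = 1 remainder 1
1 ÷ 6 = 0 remainder 1
Reading remainders bottom-up:
= 110503


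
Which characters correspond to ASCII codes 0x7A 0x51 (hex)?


Codes (hex): 0x7A 0x51
Per-code ASCII lookup:
  0x7A = 122  (range 97-122: lowercase, 122 - 97 = 25) → 'z'
  0x51 = 81  (range 65-90: uppercase, 81 - 65 = 16) → 'Q'
= 'zQ'


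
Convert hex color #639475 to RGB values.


Hex: #639475
R = 63₁₆ = 99
G = 94₁₆ = 148
B = 75₁₆ = 117
= RGB(99, 148, 117)


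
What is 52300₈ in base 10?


Positional values:
Position 0: 0 × 8^0 = 0
Position 1: 0 × 8^1 = 0
Position 2: 3 × 8^2 = 192
Position 3: 2 × 8^3 = 1024
Position 4: 5 × 8^4 = 20480
Sum = 0 + 0 + 192 + 1024 + 20480
= 21696


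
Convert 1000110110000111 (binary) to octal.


Group into 3-bit groups: 001000110110000111
  001 = 1
  000 = 0
  110 = 6
  110 = 6
  000 = 0
  111 = 7
= 0o106607


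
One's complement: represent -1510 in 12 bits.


Original: 010111100110
Invert all bits:
  bit 0: 0 → 1
  bit 1: 1 → 0
  bit 2: 0 → 1
  bit 3: 1 → 0
  bit 4: 1 → 0
  bit 5: 1 → 0
  bit 6: 1 → 0
  bit 7: 0 → 1
  bit 8: 0 → 1
  bit 9: 1 → 0
  bit 10: 1 → 0
  bit 11: 0 → 1
= 101000011001


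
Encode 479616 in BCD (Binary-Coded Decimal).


Each digit → 4-bit binary:
  4 → 0100
  7 → 0111
  9 → 1001
  6 → 0110
  1 → 0001
  6 → 0110
= 0100 0111 1001 0110 0001 0110


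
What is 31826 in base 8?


Divide by 8 repeatedly:
31826 ÷ 8 = 3978 remainder 2
3978 ÷ 8 = 497 remainder 2
497 ÷ 8 = 62 remainder 1
62 ÷ 8 = 7 remainder 6
7 ÷ 8 = 0 remainder 7
Reading remainders bottom-up:
= 0o76122


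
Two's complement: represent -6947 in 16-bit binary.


Original: 0001101100100011
Step 1 - Invert all bits: 1110010011011100
Step 2 - Add 1: 1110010011011100 + 1
= 1110010011011101 (represents -6947)


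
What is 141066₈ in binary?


Each octal digit → 3 binary bits:
  1 = 001
  4 = 100
  1 = 001
  0 = 000
  6 = 110
  6 = 110
Concatenate: 001 100 001 000 110 110
= 001100001000110110


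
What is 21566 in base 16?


Divide by 16 repeatedly:
21566 ÷ 16 = 1347 remainder 14 (E)
1347 ÷ 16 = 84 remainder 3 (3)
84 ÷ 16 = 5 remainder 4 (4)
5 ÷ 16 = 0 remainder 5 (5)
Reading remainders bottom-up:
= 0x543E


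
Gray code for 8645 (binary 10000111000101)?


Binary: 10000111000101
Gray code: G = B XOR (B >> 1)
B >> 1 = 01000011100010
10000111000101 XOR 01000011100010:
  1 XOR 0 = 1
  0 XOR 1 = 1
  0 XOR 0 = 0
  0 XOR 0 = 0
  0 XOR 0 = 0
  1 XOR 0 = 1
  1 XOR 1 = 0
  1 XOR 1 = 0
  0 XOR 1 = 1
  0 XOR 0 = 0
  0 XOR 0 = 0
  1 XOR 0 = 1
  0 XOR 1 = 1
  1 XOR 0 = 1
= 11000100100111


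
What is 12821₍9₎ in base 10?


Positional values (base 9):
  1 × 9^0 = 1 × 1 = 1
  2 × 9^1 = 2 × 9 = 18
  8 × 9^2 = 8 × 81 = 648
  2 × 9^3 = 2 × 729 = 1458
  1 × 9^4 = 1 × 6561 = 6561
Sum = 1 + 18 + 648 + 1458 + 6561
= 8686


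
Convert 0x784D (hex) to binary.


Each hex digit → 4 binary bits:
  7 = 0111
  8 = 1000
  4 = 0100
  D = 1101
Concatenate: 0111 1000 0100 1101
= 0111100001001101


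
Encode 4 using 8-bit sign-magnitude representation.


Sign bit: 0 (positive)
Magnitude: 4 = 0000100
= 00000100


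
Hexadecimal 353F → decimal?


Positional values:
Position 0: F × 16^0 = 15 × 1 = 15
Position 1: 3 × 16^1 = 3 × 16 = 48
Position 2: 5 × 16^2 = 5 × 256 = 1280
Position 3: 3 × 16^3 = 3 × 4096 = 12288
Sum = 15 + 48 + 1280 + 12288
= 13631


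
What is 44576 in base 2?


Divide by 2 repeatedly:
44576 ÷ 2 = 22288 remainder 0
22288 ÷ 2 = 11144 remainder 0
11144 ÷ 2 = 5572 remainder 0
5572 ÷ 2 = 2786 remainder 0
2786 ÷ 2 = 1393 remainder 0
1393 ÷ 2 = 696 remainder 1
696 ÷ 2 = 348 remainder 0
348 ÷ 2 = 174 remainder 0
174 ÷ 2 = 87 remainder 0
87 ÷ 2 = 43 remainder 1
43 ÷ 2 = 21 remainder 1
21 ÷ 2 = 10 remainder 1
10 ÷ 2 = 5 remainder 0
5 ÷ 2 = 2 remainder 1
2 ÷ 2 = 1 remainder 0
1 ÷ 2 = 0 remainder 1
Reading remainders bottom-up:
= 1010111000100000


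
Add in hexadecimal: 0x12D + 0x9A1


Align and add column by column (LSB to MSB, each column mod 16 with carry):
  012D
+ 09A1
  ----
  col 0: D(13) + 1(1) + 0 (carry in) = 14 → E(14), carry out 0
  col 1: 2(2) + A(10) + 0 (carry in) = 12 → C(12), carry out 0
  col 2: 1(1) + 9(9) + 0 (carry in) = 10 → A(10), carry out 0
  col 3: 0(0) + 0(0) + 0 (carry in) = 0 → 0(0), carry out 0
Reading digits MSB→LSB: 0ACE
Strip leading zeros: ACE
= 0xACE
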